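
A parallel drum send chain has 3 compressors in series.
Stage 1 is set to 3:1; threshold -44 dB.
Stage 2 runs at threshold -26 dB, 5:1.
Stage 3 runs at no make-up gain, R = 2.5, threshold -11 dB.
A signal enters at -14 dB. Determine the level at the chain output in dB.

Stage 1: overshoot 30 dB → 30/3 = 10 dB → -34 dB.
Stage 2: below threshold (-34 ≤ -26); passes unchanged; output -34 dB.
Stage 3: below threshold (-34 ≤ -11); passes unchanged; output -34 dB.

-34 dB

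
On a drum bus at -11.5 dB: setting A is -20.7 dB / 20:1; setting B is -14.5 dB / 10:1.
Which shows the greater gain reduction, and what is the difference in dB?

A, by 6.04 dB

A: GR = 9.2 − 9.2/20 = 8.74 dB.
B: GR = 3 − 3/10 = 2.7 dB.
Difference: 6.04 dB in favour of A.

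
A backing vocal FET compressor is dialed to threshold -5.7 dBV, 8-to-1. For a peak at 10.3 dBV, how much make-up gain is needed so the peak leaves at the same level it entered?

14 dB

Overshoot 16 dB → 16/8 = 2 dB after compression, so the compressed level is -5.7 + 2 = -3.7 dBV.
Make-up = target − compressed = 10.3 − (-3.7) = 14 dB.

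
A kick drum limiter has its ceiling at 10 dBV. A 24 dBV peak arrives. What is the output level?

The limiter clamps the peak to its 10 dBV ceiling.

10 dBV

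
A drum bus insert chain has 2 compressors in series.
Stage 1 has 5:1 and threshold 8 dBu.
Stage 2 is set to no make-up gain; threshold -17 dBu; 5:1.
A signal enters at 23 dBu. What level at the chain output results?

Stage 1: overshoot 15 dB → 15/5 = 3 dB → 11 dBu.
Stage 2: overshoot 28 dB → 28/5 = 5.6 dB → -11.4 dBu.

-11.4 dBu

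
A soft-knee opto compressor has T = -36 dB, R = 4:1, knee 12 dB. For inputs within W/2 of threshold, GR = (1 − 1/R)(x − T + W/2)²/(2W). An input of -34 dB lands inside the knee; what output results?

-36 dB

x − T + W/2 = -34 − (-36) + 6 = 8.
GR = (1 − 1/4) × 8² / 24 = 0.75 × 64 / 24 = 2 dB.
Output = -34 − 2 = -36 dB.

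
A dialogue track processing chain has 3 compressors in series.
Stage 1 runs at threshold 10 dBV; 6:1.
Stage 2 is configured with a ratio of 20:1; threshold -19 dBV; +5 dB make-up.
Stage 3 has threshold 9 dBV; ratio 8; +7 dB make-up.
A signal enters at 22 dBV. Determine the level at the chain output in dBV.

-5.45 dBV

Stage 1: 12 dB above 10 dBV, reduced 6:1 to 2 dB above → 12 dBV.
Stage 2: 12 dBV is 31 dB over -19 dBV; at 20:1 that becomes 1.55 dB over, giving -17.45 dBV; +5 dB make-up → -12.45 dBV.
Stage 3: -12.45 dBV ≤ 9 dBV, so stage 3 doesn't engage; make-up brings it to -5.45 dBV.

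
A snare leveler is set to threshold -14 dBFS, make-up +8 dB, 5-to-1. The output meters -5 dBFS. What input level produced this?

Remove make-up: -5 − 8 = -13 dBFS.
Post-compression overshoot = -13 − (-14) = 1 dB.
Input overshoot = R × output overshoot = 5 dB → input = -14 + 5 = -9 dBFS.

-9 dBFS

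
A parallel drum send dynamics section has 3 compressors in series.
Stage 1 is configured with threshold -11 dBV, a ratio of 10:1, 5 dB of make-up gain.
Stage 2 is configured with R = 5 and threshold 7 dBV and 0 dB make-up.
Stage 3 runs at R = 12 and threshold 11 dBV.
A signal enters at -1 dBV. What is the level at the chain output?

Stage 1: overshoot 10 dB → 10/10 = 1 dB → -10 dBV; +5 dB make-up → -5 dBV.
Stage 2: below threshold (-5 ≤ 7); passes unchanged; output -5 dBV.
Stage 3: below threshold (-5 ≤ 11); passes unchanged; output -5 dBV.

-5 dBV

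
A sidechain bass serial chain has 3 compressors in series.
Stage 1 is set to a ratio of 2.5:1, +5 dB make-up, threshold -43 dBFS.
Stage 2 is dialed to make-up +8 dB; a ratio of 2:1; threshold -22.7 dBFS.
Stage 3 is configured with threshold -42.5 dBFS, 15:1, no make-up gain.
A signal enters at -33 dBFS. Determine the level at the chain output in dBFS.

Stage 1: -33 dBFS is 10 dB over -43 dBFS; at 2.5:1 that becomes 4 dB over, giving -39 dBFS; +5 dB make-up → -34 dBFS.
Stage 2: -34 dBFS ≤ -22.7 dBFS, so stage 2 doesn't engage; make-up brings it to -26 dBFS.
Stage 3: overshoot 16.5 dB → 16.5/15 = 1.1 dB → -41.4 dBFS.

-41.4 dBFS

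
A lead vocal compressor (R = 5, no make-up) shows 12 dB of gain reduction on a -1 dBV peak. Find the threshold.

Input is 15 dB above T (since output overshoot × R = input overshoot: (-13 − T)·5 = -1 − T gives T = -16 dBV).
Check: -16 + (-1 − (-16))/5 = -16 + 3 = -13 dBV. ✓

-16 dBV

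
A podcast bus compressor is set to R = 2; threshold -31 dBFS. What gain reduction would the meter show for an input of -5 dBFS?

The signal is 26 dB above threshold.
At 2:1, output sits 26/2 = 13 dB above threshold.
So the signal is attenuated by 26 − 13 = 13 dB.

13 dB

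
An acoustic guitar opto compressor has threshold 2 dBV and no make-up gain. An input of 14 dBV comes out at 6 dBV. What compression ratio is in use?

Input overshoot = 14 − 2 = 12 dB; output overshoot = 6 − 2 = 4 dB.
Ratio = 12 / 4 = 3.

3:1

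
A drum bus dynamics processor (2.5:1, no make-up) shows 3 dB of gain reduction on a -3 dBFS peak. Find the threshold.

-8 dBFS

Input is 5 dB above T (since output overshoot × R = input overshoot: (-6 − T)·2.5 = -3 − T gives T = -8 dBFS).
Check: -8 + (-3 − (-8))/2.5 = -8 + 2 = -6 dBFS. ✓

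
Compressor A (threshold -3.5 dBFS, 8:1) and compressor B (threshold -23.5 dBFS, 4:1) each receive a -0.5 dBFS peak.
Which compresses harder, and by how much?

A: GR = 3 − 3/8 = 2.625 dB.
B: GR = 23 − 23/4 = 17.25 dB.
B applies 14.625 dB more gain reduction.

B, by 14.625 dB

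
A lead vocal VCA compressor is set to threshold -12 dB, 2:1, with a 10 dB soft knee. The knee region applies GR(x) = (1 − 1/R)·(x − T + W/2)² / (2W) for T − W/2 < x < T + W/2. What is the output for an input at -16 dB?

x − T + W/2 = -16 − (-12) + 5 = 1.
GR = (1 − 1/2) × 1² / 20 = 0.5 × 1 / 20 = 0.025 dB.
Output = -16 − 0.025 = -16.025 dB.

-16.025 dB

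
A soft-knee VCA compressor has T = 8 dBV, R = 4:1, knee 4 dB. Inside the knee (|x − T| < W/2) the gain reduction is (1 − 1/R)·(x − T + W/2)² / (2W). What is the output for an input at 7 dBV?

6.90625 dBV

x − T + W/2 = 7 − 8 + 2 = 1.
GR = (1 − 1/4) × 1² / 8 = 0.75 × 1 / 8 = 0.09375 dB.
Output = 7 − 0.09375 = 6.90625 dBV.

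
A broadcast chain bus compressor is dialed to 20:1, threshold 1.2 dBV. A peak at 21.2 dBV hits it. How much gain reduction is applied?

19 dB

Overshoot = 21.2 − 1.2 = 20 dB.
A 20:1 ratio leaves 1 dB of that excess.
GR = overshoot in − overshoot out = 20 − 1 = 19 dB.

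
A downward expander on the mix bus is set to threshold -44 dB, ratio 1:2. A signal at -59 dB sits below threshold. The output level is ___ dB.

-74 dB

Undershoot = (-44) − (-59) = 15 dB.
At 1:2, that expands to 30 dB under threshold.
Output = -44 − 30 = -74 dB.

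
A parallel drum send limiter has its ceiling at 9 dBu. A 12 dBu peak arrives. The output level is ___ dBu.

9 dBu

At ∞:1, everything above 9 dBu is held at the ceiling.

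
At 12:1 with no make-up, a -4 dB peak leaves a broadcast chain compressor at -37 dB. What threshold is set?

Let T be the threshold. Output overshoot = (input overshoot)/R, so -37 − T = (-4 − T)/12.
12·(-37 − T) = -4 − T → 11·T = -444 − (-4) = -440.
T = -440/11 = -40 dB.

-40 dB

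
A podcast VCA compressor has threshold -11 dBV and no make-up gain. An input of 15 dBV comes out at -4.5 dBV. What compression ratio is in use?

4:1

Input overshoot = 15 − (-11) = 26 dB; output overshoot = -4.5 − (-11) = 6.5 dB.
Ratio = 26 / 6.5 = 4.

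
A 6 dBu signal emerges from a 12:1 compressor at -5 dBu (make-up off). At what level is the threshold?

-6 dBu

Input is 12 dB above T (since output overshoot × R = input overshoot: (-5 − T)·12 = 6 − T gives T = -6 dBu).
Check: -6 + (6 − (-6))/12 = -6 + 1 = -5 dBu. ✓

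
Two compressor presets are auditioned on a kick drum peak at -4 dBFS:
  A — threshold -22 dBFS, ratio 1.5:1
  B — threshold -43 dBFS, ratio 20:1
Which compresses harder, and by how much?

B, by 31.05 dB

A: 18 dB over, compressed to 12 dB over, so 6 dB of GR.
B: 39 dB over, compressed to 1.95 dB over, so 37.05 dB of GR.
Difference: 31.05 dB in favour of B.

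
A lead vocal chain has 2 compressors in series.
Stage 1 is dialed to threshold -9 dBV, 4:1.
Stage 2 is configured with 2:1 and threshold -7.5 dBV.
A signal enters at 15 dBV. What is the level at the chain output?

-5.25 dBV

Stage 1: 15 dBV is 24 dB over -9 dBV; at 4:1 that becomes 6 dB over, giving -3 dBV.
Stage 2: -3 dBV is 4.5 dB over -7.5 dBV; at 2:1 that becomes 2.25 dB over, giving -5.25 dBV.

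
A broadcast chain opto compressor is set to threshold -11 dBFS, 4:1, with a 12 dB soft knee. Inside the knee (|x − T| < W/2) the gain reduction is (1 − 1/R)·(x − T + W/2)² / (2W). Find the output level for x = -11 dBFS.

x − T + W/2 = -11 − (-11) + 6 = 6.
GR = (1 − 1/4) × 6² / 24 = 0.75 × 36 / 24 = 1.125 dB.
Output = -11 − 1.125 = -12.125 dBFS.

-12.125 dBFS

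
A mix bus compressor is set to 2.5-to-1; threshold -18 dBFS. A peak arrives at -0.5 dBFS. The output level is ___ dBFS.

The input is 17.5 dB above the -18 dBFS threshold.
The 17.5 dB excess becomes 7 dB after 2.5:1 reduction.
Output = -18 + 7 = -11 dBFS.

-11 dBFS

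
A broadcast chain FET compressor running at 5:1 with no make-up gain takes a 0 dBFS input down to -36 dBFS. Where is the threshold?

Let T be the threshold. Output overshoot = (input overshoot)/R, so -36 − T = (0 − T)/5.
5·(-36 − T) = 0 − T → 4·T = -180 − 0 = -180.
T = -180/4 = -45 dBFS.

-45 dBFS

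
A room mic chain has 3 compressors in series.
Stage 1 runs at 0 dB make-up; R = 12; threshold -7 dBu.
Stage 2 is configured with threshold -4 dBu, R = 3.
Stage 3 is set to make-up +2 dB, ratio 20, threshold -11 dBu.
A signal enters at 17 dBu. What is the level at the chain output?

Stage 1: 24 dB above -7 dBu, reduced 12:1 to 2 dB above → -5 dBu.
Stage 2: -5 dBu is at or below the -4 dBu threshold — no compression; output -5 dBu.
Stage 3: -5 dBu is 6 dB over -11 dBu; at 20:1 that becomes 0.3 dB over, giving -10.7 dBu; +2 dB make-up → -8.7 dBu.

-8.7 dBu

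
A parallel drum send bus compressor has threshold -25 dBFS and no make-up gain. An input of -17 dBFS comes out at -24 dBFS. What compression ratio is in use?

Input overshoot = -17 − (-25) = 8 dB; output overshoot = -24 − (-25) = 1 dB.
Ratio = 8 / 1 = 8.

8:1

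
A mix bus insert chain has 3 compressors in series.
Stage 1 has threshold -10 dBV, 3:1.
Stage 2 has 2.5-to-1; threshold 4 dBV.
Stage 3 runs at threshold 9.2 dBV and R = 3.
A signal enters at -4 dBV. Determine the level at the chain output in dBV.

Stage 1: -4 dBV is 6 dB over -10 dBV; at 3:1 that becomes 2 dB over, giving -8 dBV.
Stage 2: -8 dBV is at or below the 4 dBV threshold — no compression; output -8 dBV.
Stage 3: -8 dBV ≤ 9.2 dBV, so stage 3 doesn't engage; output -8 dBV.

-8 dBV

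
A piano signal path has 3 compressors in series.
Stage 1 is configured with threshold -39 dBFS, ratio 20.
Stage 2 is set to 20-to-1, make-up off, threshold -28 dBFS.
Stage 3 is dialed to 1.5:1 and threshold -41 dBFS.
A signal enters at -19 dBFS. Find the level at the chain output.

Stage 1: overshoot 20 dB → 20/20 = 1 dB → -38 dBFS.
Stage 2: -38 dBFS ≤ -28 dBFS, so stage 2 doesn't engage; output -38 dBFS.
Stage 3: overshoot 3 dB → 3/1.5 = 2 dB → -39 dBFS.

-39 dBFS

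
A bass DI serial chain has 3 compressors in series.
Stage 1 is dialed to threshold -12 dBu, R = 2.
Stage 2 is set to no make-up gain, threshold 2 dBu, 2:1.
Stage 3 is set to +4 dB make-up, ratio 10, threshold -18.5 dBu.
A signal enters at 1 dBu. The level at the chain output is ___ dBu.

Stage 1: 1 dBu is 13 dB over -12 dBu; at 2:1 that becomes 6.5 dB over, giving -5.5 dBu.
Stage 2: below threshold (-5.5 ≤ 2); passes unchanged; output -5.5 dBu.
Stage 3: -5.5 dBu is 13 dB over -18.5 dBu; at 10:1 that becomes 1.3 dB over, giving -17.2 dBu; +4 dB make-up → -13.2 dBu.

-13.2 dBu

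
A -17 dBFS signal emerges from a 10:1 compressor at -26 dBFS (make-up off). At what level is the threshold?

-27 dBFS

Gain reduction = -17 − (-26) = 9 dB; output overshoot = GR / (R − 1) = 9 / 9 = 1 dB.
Threshold = output − output overshoot = -26 − 1 = -27 dBFS.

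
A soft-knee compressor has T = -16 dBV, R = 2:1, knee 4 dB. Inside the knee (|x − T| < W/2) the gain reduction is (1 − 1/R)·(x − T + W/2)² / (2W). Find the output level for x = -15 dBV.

-15.5625 dBV

x − T + W/2 = -15 − (-16) + 2 = 3.
GR = (1 − 1/2) × 3² / 8 = 0.5 × 9 / 8 = 0.5625 dB.
Output = -15 − 0.5625 = -15.5625 dBV.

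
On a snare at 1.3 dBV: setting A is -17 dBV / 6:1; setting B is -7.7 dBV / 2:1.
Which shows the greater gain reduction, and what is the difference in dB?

A: overshoot 18.3 dB → output overshoot 3.05 dB → GR 15.25 dB.
B: overshoot 9 dB → output overshoot 4.5 dB → GR 4.5 dB.
Difference: 10.75 dB in favour of A.

A, by 10.75 dB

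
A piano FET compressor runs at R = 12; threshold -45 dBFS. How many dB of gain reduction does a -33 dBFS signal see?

11 dB

The signal is 12 dB above threshold.
At 12:1, output sits 12/12 = 1 dB above threshold.
GR = overshoot in − overshoot out = 12 − 1 = 11 dB.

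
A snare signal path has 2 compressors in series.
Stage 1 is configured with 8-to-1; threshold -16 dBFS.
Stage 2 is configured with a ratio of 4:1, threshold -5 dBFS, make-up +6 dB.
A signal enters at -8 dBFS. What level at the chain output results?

Stage 1: 8 dB above -16 dBFS, reduced 8:1 to 1 dB above → -15 dBFS.
Stage 2: -15 dBFS ≤ -5 dBFS, so stage 2 doesn't engage; make-up brings it to -9 dBFS.

-9 dBFS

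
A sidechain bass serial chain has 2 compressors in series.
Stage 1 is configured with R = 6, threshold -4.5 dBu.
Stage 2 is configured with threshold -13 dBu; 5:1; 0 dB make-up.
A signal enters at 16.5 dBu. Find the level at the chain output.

-10.6 dBu

Stage 1: 21 dB above -4.5 dBu, reduced 6:1 to 3.5 dB above → -1 dBu.
Stage 2: 12 dB above -13 dBu, reduced 5:1 to 2.4 dB above → -10.6 dBu.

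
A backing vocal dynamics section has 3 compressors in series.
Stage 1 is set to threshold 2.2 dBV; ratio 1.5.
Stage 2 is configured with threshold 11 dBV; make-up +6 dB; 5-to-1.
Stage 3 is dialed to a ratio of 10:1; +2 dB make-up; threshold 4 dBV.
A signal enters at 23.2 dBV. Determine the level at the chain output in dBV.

7.404 dBV

Stage 1: 23.2 dBV is 21 dB over 2.2 dBV; at 1.5:1 that becomes 14 dB over, giving 16.2 dBV.
Stage 2: 16.2 dBV is 5.2 dB over 11 dBV; at 5:1 that becomes 1.04 dB over, giving 12.04 dBV; +6 dB make-up → 18.04 dBV.
Stage 3: 18.04 dBV is 14.04 dB over 4 dBV; at 10:1 that becomes 1.404 dB over, giving 5.404 dBV; +2 dB make-up → 7.404 dBV.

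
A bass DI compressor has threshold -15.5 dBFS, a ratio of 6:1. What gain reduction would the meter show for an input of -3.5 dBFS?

Overshoot = -3.5 − (-15.5) = 12 dB.
After 6:1 compression the overshoot becomes 12/6 = 2 dB.
GR = overshoot in − overshoot out = 12 − 2 = 10 dB.

10 dB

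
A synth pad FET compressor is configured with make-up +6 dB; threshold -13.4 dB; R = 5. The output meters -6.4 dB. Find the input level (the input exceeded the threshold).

-8.4 dB

Stripping the +6 dB make-up gives -12.4 dB at the gain stage.
That's 1 dB above the -13.4 dB threshold.
Before 5:1 compression the overshoot was 1 × 5 = 5 dB, so input = -13.4 + 5 = -8.4 dB.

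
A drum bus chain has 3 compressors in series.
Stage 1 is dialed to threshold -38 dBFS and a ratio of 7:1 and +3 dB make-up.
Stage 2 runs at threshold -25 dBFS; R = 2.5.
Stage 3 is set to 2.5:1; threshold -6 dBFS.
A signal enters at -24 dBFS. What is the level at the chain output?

-33 dBFS

Stage 1: -24 dBFS is 14 dB over -38 dBFS; at 7:1 that becomes 2 dB over, giving -36 dBFS; +3 dB make-up → -33 dBFS.
Stage 2: -33 dBFS ≤ -25 dBFS, so stage 2 doesn't engage; output -33 dBFS.
Stage 3: below threshold (-33 ≤ -6); passes unchanged; output -33 dBFS.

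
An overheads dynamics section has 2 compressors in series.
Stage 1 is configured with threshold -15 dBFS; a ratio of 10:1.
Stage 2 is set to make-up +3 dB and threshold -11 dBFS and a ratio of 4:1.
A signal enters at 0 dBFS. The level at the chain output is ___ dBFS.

-10.5 dBFS

Stage 1: 15 dB above -15 dBFS, reduced 10:1 to 1.5 dB above → -13.5 dBFS.
Stage 2: below threshold (-13.5 ≤ -11); passes unchanged; make-up brings it to -10.5 dBFS.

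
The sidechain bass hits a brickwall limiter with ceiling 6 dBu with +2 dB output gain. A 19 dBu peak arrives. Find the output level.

8 dBu

A brickwall limiter is an ∞:1 compressor: any input above the ceiling is clamped to 6 dBu.
Output gain then adds 2 dB: 6 + 2 = 8 dBu.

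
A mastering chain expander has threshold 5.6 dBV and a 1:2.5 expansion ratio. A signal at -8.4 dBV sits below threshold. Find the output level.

-29.4 dBV

The input is 14 dB below the 5.6 dBV threshold.
A 1:2.5 expander multiplies undershoot by 2.5: 14 × 2.5 = 35 dB below threshold.
Output = 5.6 − 35 = -29.4 dBV.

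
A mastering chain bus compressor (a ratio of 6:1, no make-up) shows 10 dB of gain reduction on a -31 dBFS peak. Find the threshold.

Gain reduction = -31 − (-41) = 10 dB; output overshoot = GR / (R − 1) = 10 / 5 = 2 dB.
Threshold = output − output overshoot = -41 − 2 = -43 dBFS.

-43 dBFS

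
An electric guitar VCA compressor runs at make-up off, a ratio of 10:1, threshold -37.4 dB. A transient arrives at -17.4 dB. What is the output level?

The input is 20 dB above the -37.4 dB threshold.
The 20 dB excess becomes 2 dB after 10:1 reduction.
That puts the output at -35.4 dB.

-35.4 dB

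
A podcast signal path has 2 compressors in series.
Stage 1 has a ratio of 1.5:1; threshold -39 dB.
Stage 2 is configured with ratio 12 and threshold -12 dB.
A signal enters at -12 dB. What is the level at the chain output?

-21 dB

Stage 1: overshoot 27 dB → 27/1.5 = 18 dB → -21 dB.
Stage 2: below threshold (-21 ≤ -12); passes unchanged; output -21 dB.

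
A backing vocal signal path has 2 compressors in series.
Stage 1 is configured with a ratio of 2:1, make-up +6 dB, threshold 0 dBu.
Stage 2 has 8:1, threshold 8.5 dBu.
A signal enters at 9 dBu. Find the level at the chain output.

Stage 1: 9 dB above 0 dBu, reduced 2:1 to 4.5 dB above → 4.5 dBu; +6 dB make-up → 10.5 dBu.
Stage 2: overshoot 2 dB → 2/8 = 0.25 dB → 8.75 dBu.

8.75 dBu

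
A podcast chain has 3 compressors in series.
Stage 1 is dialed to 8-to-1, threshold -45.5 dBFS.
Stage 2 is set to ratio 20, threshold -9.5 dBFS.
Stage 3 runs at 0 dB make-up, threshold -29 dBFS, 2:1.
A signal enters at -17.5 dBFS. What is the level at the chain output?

Stage 1: overshoot 28 dB → 28/8 = 3.5 dB → -42 dBFS.
Stage 2: below threshold (-42 ≤ -9.5); passes unchanged; output -42 dBFS.
Stage 3: below threshold (-42 ≤ -29); passes unchanged; output -42 dBFS.

-42 dBFS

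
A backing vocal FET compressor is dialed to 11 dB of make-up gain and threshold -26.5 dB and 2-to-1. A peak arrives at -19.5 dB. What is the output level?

Overshoot: -19.5 − (-26.5) = 7 dB.
The 7 dB excess becomes 3.5 dB after 2:1 reduction.
Output = -26.5 + 3.5 = -23 dB; make-up adds 11 dB, giving -12 dB.

-12 dB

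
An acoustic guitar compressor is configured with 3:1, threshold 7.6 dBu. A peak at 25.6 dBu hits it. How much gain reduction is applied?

12 dB

25.6 dBu exceeds the threshold by 18 dB.
At 3:1, output sits 18/3 = 6 dB above threshold.
GR = overshoot in − overshoot out = 18 − 6 = 12 dB.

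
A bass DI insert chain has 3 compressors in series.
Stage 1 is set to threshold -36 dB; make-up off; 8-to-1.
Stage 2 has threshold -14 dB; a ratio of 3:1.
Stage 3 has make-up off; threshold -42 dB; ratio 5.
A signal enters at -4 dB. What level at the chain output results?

Stage 1: 32 dB above -36 dB, reduced 8:1 to 4 dB above → -32 dB.
Stage 2: -32 dB ≤ -14 dB, so stage 2 doesn't engage; output -32 dB.
Stage 3: -32 dB is 10 dB over -42 dB; at 5:1 that becomes 2 dB over, giving -40 dB.

-40 dB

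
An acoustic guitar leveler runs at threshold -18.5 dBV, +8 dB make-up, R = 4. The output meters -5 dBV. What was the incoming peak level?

Stripping the +8 dB make-up gives -13 dBV at the gain stage.
The compressed level sits -13 − (-18.5) = 5.5 dB over threshold.
Before 4:1 compression the overshoot was 5.5 × 4 = 22 dB, so input = -18.5 + 22 = 3.5 dBV.

3.5 dBV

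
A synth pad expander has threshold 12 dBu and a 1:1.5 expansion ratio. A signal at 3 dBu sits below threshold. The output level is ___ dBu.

Below threshold, a 1:1.5 expander applies gain = (1.5−1)×(T − x) of attenuation.
(1.5−1) × 9 = 4.5 dB, so output = 3 − 4.5 = -1.5 dBu.

-1.5 dBu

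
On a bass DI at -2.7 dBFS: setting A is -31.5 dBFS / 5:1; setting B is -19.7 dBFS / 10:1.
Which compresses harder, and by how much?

A, by 7.74 dB

A: overshoot 28.8 dB → output overshoot 5.76 dB → GR 23.04 dB.
B: overshoot 17 dB → output overshoot 1.7 dB → GR 15.3 dB.
Difference: 7.74 dB in favour of A.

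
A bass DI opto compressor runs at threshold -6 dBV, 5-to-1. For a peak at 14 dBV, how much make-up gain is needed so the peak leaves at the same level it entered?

16 dB

Overshoot 20 dB → 20/5 = 4 dB after compression, so the compressed level is -6 + 4 = -2 dBV.
Make-up = target − compressed = 14 − (-2) = 16 dB.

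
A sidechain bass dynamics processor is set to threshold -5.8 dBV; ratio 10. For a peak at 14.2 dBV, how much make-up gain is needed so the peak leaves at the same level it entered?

18 dB

Overshoot 20 dB → 20/10 = 2 dB after compression, so the compressed level is -5.8 + 2 = -3.8 dBV.
Make-up = target − compressed = 14.2 − (-3.8) = 18 dB.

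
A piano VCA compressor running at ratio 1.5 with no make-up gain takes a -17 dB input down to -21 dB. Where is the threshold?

Let T be the threshold. Output overshoot = (input overshoot)/R, so -21 − T = (-17 − T)/1.5.
1.5·(-21 − T) = -17 − T → 0.5·T = -31.5 − (-17) = -14.5.
T = -14.5/0.5 = -29 dB.

-29 dB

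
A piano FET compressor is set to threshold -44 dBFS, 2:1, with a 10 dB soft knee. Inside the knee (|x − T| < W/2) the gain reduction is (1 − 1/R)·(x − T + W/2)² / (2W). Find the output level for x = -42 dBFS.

x − T + W/2 = -42 − (-44) + 5 = 7.
GR = (1 − 1/2) × 7² / 20 = 0.5 × 49 / 20 = 1.225 dB.
Output = -42 − 1.225 = -43.225 dBFS.

-43.225 dBFS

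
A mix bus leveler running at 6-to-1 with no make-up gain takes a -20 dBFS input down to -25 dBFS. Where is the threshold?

-26 dBFS

Gain reduction = -20 − (-25) = 5 dB; output overshoot = GR / (R − 1) = 5 / 5 = 1 dB.
Threshold = output − output overshoot = -25 − 1 = -26 dBFS.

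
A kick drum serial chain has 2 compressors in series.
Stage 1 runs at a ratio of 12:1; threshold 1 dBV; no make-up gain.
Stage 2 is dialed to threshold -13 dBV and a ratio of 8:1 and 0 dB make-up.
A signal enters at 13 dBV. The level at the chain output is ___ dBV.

-11.125 dBV

Stage 1: 12 dB above 1 dBV, reduced 12:1 to 1 dB above → 2 dBV.
Stage 2: overshoot 15 dB → 15/8 = 1.875 dB → -11.125 dBV.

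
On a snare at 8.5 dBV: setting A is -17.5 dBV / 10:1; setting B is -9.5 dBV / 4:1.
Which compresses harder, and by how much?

A, by 9.9 dB

A: overshoot 26 dB → output overshoot 2.6 dB → GR 23.4 dB.
B: overshoot 18 dB → output overshoot 4.5 dB → GR 13.5 dB.
A applies 9.9 dB more gain reduction.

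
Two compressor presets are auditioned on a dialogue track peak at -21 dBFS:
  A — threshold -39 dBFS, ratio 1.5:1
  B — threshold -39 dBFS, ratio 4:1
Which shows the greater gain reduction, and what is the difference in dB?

B, by 7.5 dB

A: GR = 18 − 18/1.5 = 6 dB.
B: GR = 18 − 18/4 = 13.5 dB.
B reduces 7.5 dB more.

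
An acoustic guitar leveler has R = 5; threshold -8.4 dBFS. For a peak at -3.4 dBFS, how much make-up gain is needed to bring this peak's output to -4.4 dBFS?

Overshoot 5 dB → 5/5 = 1 dB after compression, so the compressed level is -8.4 + 1 = -7.4 dBFS.
Make-up = target − compressed = -4.4 − (-7.4) = 3 dB.

3 dB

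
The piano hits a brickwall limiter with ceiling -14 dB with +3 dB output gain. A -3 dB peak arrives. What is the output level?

-11 dB

The limiter clamps the peak to its -14 dB ceiling.
Output gain then adds 3 dB: -14 + 3 = -11 dB.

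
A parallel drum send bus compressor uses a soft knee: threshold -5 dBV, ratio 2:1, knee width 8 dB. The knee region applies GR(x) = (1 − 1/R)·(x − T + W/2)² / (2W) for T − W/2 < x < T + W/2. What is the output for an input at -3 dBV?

-4.125 dBV

x − T + W/2 = -3 − (-5) + 4 = 6.
GR = (1 − 1/2) × 6² / 16 = 0.5 × 36 / 16 = 1.125 dB.
Output = -3 − 1.125 = -4.125 dBV.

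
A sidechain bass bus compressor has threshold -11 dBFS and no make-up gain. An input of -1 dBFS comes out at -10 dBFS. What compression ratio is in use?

10:1

Input overshoot = -1 − (-11) = 10 dB; output overshoot = -10 − (-11) = 1 dB.
Ratio = 10 / 1 = 10.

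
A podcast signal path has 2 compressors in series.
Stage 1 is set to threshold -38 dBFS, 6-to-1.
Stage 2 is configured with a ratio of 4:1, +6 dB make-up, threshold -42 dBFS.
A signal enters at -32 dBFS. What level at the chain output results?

Stage 1: -32 dBFS is 6 dB over -38 dBFS; at 6:1 that becomes 1 dB over, giving -37 dBFS.
Stage 2: -37 dBFS is 5 dB over -42 dBFS; at 4:1 that becomes 1.25 dB over, giving -40.75 dBFS; +6 dB make-up → -34.75 dBFS.

-34.75 dBFS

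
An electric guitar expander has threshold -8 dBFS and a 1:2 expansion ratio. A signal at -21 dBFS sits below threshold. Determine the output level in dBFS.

Below threshold, a 1:2 expander applies gain = (2−1)×(T − x) of attenuation.
(2−1) × 13 = 13 dB, so output = -21 − 13 = -34 dBFS.

-34 dBFS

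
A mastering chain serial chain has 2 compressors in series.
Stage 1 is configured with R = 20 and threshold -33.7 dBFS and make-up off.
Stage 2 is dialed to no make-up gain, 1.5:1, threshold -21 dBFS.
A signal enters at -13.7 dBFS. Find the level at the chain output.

-32.7 dBFS

Stage 1: -13.7 dBFS is 20 dB over -33.7 dBFS; at 20:1 that becomes 1 dB over, giving -32.7 dBFS.
Stage 2: below threshold (-32.7 ≤ -21); passes unchanged; output -32.7 dBFS.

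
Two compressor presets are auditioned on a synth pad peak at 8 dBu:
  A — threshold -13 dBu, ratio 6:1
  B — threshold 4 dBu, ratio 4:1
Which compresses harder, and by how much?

A, by 14.5 dB

A: GR = 21 − 21/6 = 17.5 dB.
B: GR = 4 − 4/4 = 3 dB.
A reduces 14.5 dB more.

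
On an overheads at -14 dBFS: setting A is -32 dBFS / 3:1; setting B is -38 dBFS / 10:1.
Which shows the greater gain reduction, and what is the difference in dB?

A: overshoot 18 dB → output overshoot 6 dB → GR 12 dB.
B: overshoot 24 dB → output overshoot 2.4 dB → GR 21.6 dB.
B reduces 9.6 dB more.

B, by 9.6 dB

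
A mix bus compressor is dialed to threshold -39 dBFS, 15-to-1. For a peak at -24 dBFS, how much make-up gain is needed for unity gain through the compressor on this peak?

The peak compresses to -39 + 15/15 = -38 dBFS.
To reach -24 dBFS requires -24 − (-38) = 14 dB of make-up.

14 dB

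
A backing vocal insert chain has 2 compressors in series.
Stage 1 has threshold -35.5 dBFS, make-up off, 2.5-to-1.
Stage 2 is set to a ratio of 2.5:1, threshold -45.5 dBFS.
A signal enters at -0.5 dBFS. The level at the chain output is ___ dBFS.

-35.9 dBFS

Stage 1: 35 dB above -35.5 dBFS, reduced 2.5:1 to 14 dB above → -21.5 dBFS.
Stage 2: overshoot 24 dB → 24/2.5 = 9.6 dB → -35.9 dBFS.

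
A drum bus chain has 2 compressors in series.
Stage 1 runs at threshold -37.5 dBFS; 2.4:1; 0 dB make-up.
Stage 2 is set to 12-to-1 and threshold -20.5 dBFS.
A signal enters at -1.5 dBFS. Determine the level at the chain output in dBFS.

-22.5 dBFS

Stage 1: -1.5 dBFS is 36 dB over -37.5 dBFS; at 2.4:1 that becomes 15 dB over, giving -22.5 dBFS.
Stage 2: -22.5 dBFS ≤ -20.5 dBFS, so stage 2 doesn't engage; output -22.5 dBFS.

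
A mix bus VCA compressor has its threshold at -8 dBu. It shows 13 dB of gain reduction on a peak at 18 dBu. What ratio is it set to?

Input overshoot = 18 − (-8) = 26 dB.
Output overshoot = 26 − 13 = 13 dB.
Ratio = input overshoot / output overshoot = 26 / 13 = 2.

2:1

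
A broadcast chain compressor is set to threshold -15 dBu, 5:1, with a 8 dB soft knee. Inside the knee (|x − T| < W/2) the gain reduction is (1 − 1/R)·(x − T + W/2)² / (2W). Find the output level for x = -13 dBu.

x − T + W/2 = -13 − (-15) + 4 = 6.
GR = (1 − 1/5) × 6² / 16 = 0.8 × 36 / 16 = 1.8 dB.
Output = -13 − 1.8 = -14.8 dBu.

-14.8 dBu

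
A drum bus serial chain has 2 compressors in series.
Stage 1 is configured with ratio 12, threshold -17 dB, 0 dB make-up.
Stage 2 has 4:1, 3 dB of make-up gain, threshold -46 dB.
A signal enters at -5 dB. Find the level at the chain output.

Stage 1: -5 dB is 12 dB over -17 dB; at 12:1 that becomes 1 dB over, giving -16 dB.
Stage 2: -16 dB is 30 dB over -46 dB; at 4:1 that becomes 7.5 dB over, giving -38.5 dB; +3 dB make-up → -35.5 dB.

-35.5 dB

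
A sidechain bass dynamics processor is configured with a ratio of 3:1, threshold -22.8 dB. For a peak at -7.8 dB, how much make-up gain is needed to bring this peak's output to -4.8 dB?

13 dB

Without make-up, output = threshold + overshoot/3 = -22.8 + 5 = -17.8 dB.
Gap to target: 13 dB.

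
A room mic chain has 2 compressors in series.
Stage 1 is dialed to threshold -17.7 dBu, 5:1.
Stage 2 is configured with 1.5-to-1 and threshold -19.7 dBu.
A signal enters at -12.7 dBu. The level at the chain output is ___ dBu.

-17.7 dBu

Stage 1: -12.7 dBu is 5 dB over -17.7 dBu; at 5:1 that becomes 1 dB over, giving -16.7 dBu.
Stage 2: 3 dB above -19.7 dBu, reduced 1.5:1 to 2 dB above → -17.7 dBu.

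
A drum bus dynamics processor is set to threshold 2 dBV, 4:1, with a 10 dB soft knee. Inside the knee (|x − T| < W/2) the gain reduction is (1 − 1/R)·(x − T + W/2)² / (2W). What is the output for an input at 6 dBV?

x − T + W/2 = 6 − 2 + 5 = 9.
GR = (1 − 1/4) × 9² / 20 = 0.75 × 81 / 20 = 3.0375 dB.
Output = 6 − 3.0375 = 2.9625 dBV.

2.9625 dBV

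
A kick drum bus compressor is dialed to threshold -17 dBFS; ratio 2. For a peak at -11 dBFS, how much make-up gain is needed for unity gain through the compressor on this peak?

Without make-up, output = threshold + overshoot/2 = -17 + 3 = -14 dBFS.
Gap to target: 3 dB.

3 dB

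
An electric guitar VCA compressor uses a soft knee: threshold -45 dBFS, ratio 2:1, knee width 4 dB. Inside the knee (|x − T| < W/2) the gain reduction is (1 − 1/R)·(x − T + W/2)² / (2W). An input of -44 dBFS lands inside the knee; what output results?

x − T + W/2 = -44 − (-45) + 2 = 3.
GR = (1 − 1/2) × 3² / 8 = 0.5 × 9 / 8 = 0.5625 dB.
Output = -44 − 0.5625 = -44.5625 dBFS.

-44.5625 dBFS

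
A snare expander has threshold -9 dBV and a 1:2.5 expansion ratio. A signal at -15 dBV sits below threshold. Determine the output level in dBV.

-24 dBV

Below threshold, a 1:2.5 expander applies gain = (2.5−1)×(T − x) of attenuation.
(2.5−1) × 6 = 9 dB, so output = -15 − 9 = -24 dBV.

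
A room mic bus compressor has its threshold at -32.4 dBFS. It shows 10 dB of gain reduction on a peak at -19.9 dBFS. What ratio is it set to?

5:1

Input overshoot = -19.9 − (-32.4) = 12.5 dB.
Output overshoot = 12.5 − 10 = 2.5 dB.
Ratio = input overshoot / output overshoot = 12.5 / 2.5 = 5.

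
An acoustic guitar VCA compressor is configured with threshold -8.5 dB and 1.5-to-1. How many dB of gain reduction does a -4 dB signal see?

1.5 dB

-4 dB exceeds the threshold by 4.5 dB.
A 1.5:1 ratio leaves 3 dB of that excess.
GR = overshoot in − overshoot out = 4.5 − 3 = 1.5 dB.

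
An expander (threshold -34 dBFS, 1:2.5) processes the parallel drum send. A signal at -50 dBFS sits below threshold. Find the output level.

Below threshold, a 1:2.5 expander applies gain = (2.5−1)×(T − x) of attenuation.
(2.5−1) × 16 = 24 dB, so output = -50 − 24 = -74 dBFS.

-74 dBFS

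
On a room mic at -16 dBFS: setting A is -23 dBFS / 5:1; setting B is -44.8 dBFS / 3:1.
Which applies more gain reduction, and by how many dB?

B, by 13.6 dB

A: 7 dB over, compressed to 1.4 dB over, so 5.6 dB of GR.
B: 28.8 dB over, compressed to 9.6 dB over, so 19.2 dB of GR.
Difference: 13.6 dB in favour of B.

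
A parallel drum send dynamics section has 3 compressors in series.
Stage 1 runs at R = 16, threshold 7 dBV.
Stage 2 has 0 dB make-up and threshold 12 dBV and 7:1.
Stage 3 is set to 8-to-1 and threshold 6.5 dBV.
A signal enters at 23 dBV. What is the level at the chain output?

6.6875 dBV

Stage 1: 23 dBV is 16 dB over 7 dBV; at 16:1 that becomes 1 dB over, giving 8 dBV.
Stage 2: below threshold (8 ≤ 12); passes unchanged; output 8 dBV.
Stage 3: 1.5 dB above 6.5 dBV, reduced 8:1 to 0.1875 dB above → 6.6875 dBV.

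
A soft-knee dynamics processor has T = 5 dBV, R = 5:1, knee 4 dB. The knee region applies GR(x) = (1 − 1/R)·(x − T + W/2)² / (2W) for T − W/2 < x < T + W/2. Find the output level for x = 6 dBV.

x − T + W/2 = 6 − 5 + 2 = 3.
GR = (1 − 1/5) × 3² / 8 = 0.8 × 9 / 8 = 0.9 dB.
Output = 6 − 0.9 = 5.1 dBV.

5.1 dBV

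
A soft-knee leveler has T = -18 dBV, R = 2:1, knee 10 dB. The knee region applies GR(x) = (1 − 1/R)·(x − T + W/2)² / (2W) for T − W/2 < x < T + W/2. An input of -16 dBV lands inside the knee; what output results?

x − T + W/2 = -16 − (-18) + 5 = 7.
GR = (1 − 1/2) × 7² / 20 = 0.5 × 49 / 20 = 1.225 dB.
Output = -16 − 1.225 = -17.225 dBV.

-17.225 dBV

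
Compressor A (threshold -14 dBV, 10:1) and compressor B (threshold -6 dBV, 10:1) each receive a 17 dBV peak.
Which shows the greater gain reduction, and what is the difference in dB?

A, by 7.2 dB

A: 31 dB over, compressed to 3.1 dB over, so 27.9 dB of GR.
B: 23 dB over, compressed to 2.3 dB over, so 20.7 dB of GR.
Difference: 7.2 dB in favour of A.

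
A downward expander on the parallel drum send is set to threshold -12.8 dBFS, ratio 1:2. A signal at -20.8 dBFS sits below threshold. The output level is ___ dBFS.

-28.8 dBFS

The input is 8 dB below the -12.8 dBFS threshold.
A 1:2 expander multiplies undershoot by 2: 8 × 2 = 16 dB below threshold.
Output = -12.8 − 16 = -28.8 dBFS.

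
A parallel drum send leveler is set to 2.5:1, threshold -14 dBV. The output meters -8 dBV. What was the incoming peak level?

The compressed level sits -8 − (-14) = 6 dB over threshold.
Input overshoot = R × output overshoot = 15 dB → input = -14 + 15 = 1 dBV.

1 dBV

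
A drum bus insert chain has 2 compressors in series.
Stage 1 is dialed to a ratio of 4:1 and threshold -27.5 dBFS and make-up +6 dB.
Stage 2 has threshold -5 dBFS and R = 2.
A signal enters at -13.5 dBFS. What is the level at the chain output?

-18 dBFS

Stage 1: 14 dB above -27.5 dBFS, reduced 4:1 to 3.5 dB above → -24 dBFS; +6 dB make-up → -18 dBFS.
Stage 2: below threshold (-18 ≤ -5); passes unchanged; output -18 dBFS.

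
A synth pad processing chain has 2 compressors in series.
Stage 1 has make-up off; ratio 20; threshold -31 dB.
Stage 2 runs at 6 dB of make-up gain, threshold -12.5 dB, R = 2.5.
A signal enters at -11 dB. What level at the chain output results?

-24 dB

Stage 1: -11 dB is 20 dB over -31 dB; at 20:1 that becomes 1 dB over, giving -30 dB.
Stage 2: -30 dB ≤ -12.5 dB, so stage 2 doesn't engage; make-up brings it to -24 dB.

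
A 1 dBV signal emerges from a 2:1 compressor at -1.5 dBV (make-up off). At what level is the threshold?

Input is 5 dB above T (since output overshoot × R = input overshoot: (-1.5 − T)·2 = 1 − T gives T = -4 dBV).
Check: -4 + (1 − (-4))/2 = -4 + 2.5 = -1.5 dBV. ✓

-4 dBV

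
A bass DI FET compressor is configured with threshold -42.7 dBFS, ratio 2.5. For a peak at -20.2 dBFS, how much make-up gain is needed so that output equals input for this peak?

13.5 dB

The peak compresses to -42.7 + 22.5/2.5 = -33.7 dBFS.
To reach -20.2 dBFS requires -20.2 − (-33.7) = 13.5 dB of make-up.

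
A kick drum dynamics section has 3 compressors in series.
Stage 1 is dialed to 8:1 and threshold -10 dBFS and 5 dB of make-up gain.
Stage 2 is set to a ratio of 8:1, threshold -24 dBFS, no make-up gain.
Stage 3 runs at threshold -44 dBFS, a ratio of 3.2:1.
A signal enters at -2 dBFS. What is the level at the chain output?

Stage 1: 8 dB above -10 dBFS, reduced 8:1 to 1 dB above → -9 dBFS; +5 dB make-up → -4 dBFS.
Stage 2: 20 dB above -24 dBFS, reduced 8:1 to 2.5 dB above → -21.5 dBFS.
Stage 3: -21.5 dBFS is 22.5 dB over -44 dBFS; at 3.2:1 that becomes 7.03125 dB over, giving -36.96875 dBFS.

-36.96875 dBFS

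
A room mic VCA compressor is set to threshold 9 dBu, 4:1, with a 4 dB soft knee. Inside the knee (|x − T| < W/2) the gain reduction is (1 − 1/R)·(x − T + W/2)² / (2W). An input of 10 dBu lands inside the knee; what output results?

x − T + W/2 = 10 − 9 + 2 = 3.
GR = (1 − 1/4) × 3² / 8 = 0.75 × 9 / 8 = 0.84375 dB.
Output = 10 − 0.84375 = 9.15625 dBu.

9.15625 dBu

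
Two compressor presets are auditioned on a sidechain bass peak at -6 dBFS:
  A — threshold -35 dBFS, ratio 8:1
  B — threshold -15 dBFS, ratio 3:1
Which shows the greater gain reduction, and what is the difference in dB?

A, by 19.375 dB

A: GR = 29 − 29/8 = 25.375 dB.
B: GR = 9 − 9/3 = 6 dB.
Difference: 19.375 dB in favour of A.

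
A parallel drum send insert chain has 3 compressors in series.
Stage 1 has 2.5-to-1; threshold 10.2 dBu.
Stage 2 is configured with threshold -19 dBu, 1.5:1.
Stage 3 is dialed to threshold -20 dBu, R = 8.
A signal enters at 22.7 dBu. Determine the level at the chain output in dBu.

-17.025 dBu

Stage 1: overshoot 12.5 dB → 12.5/2.5 = 5 dB → 15.2 dBu.
Stage 2: overshoot 34.2 dB → 34.2/1.5 = 22.8 dB → 3.8 dBu.
Stage 3: overshoot 23.8 dB → 23.8/8 = 2.975 dB → -17.025 dBu.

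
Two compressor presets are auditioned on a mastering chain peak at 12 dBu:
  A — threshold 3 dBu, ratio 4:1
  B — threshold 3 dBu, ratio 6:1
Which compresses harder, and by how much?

A: 9 dB over, compressed to 2.25 dB over, so 6.75 dB of GR.
B: 9 dB over, compressed to 1.5 dB over, so 7.5 dB of GR.
B applies 0.75 dB more gain reduction.

B, by 0.75 dB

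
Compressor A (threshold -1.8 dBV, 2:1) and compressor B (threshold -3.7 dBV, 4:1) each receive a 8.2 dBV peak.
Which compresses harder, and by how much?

B, by 3.925 dB

A: GR = 10 − 10/2 = 5 dB.
B: GR = 11.9 − 11.9/4 = 8.925 dB.
Difference: 3.925 dB in favour of B.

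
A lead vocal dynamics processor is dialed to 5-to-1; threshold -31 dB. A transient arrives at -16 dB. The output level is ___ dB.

-28 dB

-16 dB sits 15 dB over threshold.
5:1 compression reduces that to 15/5 = 3 dB over.
That puts the output at -28 dB.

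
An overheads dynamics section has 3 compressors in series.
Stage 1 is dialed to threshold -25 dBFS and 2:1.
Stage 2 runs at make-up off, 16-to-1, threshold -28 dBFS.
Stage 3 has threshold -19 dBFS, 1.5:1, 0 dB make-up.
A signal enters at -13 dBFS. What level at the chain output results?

Stage 1: overshoot 12 dB → 12/2 = 6 dB → -19 dBFS.
Stage 2: -19 dBFS is 9 dB over -28 dBFS; at 16:1 that becomes 0.5625 dB over, giving -27.4375 dBFS.
Stage 3: -27.4375 dBFS is at or below the -19 dBFS threshold — no compression; output -27.4375 dBFS.

-27.4375 dBFS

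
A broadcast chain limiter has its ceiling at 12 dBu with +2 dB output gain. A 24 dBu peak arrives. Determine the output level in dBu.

14 dBu

A brickwall limiter is an ∞:1 compressor: any input above the ceiling is clamped to 12 dBu.
Output gain then adds 2 dB: 12 + 2 = 14 dBu.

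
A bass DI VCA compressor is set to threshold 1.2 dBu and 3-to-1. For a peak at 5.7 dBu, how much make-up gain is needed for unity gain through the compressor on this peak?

The peak compresses to 1.2 + 4.5/3 = 2.7 dBu.
To reach 5.7 dBu requires 5.7 − 2.7 = 3 dB of make-up.

3 dB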